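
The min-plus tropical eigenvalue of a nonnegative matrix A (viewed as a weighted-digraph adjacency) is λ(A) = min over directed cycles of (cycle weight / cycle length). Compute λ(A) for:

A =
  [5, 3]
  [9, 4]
λ(A) = 4

Enumerate directed cycles and compute their means (weight / length). Sample:
  cycle 0 → 0: weight = 5, length = 1, mean = 5/1 ≈ 5.000
  cycle 1 → 1: weight = 4, length = 1, mean = 4/1 ≈ 4.000
  cycle 0 → 1 → 0: weight = 12, length = 2, mean = 12/2 ≈ 6.000
  cycle 1 → 0 → 1: weight = 12, length = 2, mean = 12/2 ≈ 6.000
Minimum mean = 4.000, attained e.g. along the cycle 1 → 1 with weight 4 and length 1. So λ(A) = 4/1 = 4.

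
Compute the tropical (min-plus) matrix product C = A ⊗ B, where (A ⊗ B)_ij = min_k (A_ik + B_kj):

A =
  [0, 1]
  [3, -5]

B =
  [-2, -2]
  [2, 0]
A ⊗ B =
  [-2, -2]
  [-3, -5]

Apply the min-plus product entry-by-entry:
  C[0][0] = min over k of (A[0][0] + B[0][0] = 0 + -2 = -2, A[0][1] + B[1][0] = 1 + 2 = 3) = -2 (attained at k = 0)
  C[0][1] = min over k of (A[0][0] + B[0][1] = 0 + -2 = -2, A[0][1] + B[1][1] = 1 + 0 = 1) = -2 (attained at k = 0)
  C[1][0] = min over k of (A[1][0] + B[0][0] = 3 + -2 = 1, A[1][1] + B[1][0] = -5 + 2 = -3) = -3 (attained at k = 1)
  C[1][1] = min over k of (A[1][0] + B[0][1] = 3 + -2 = 1, A[1][1] + B[1][1] = -5 + 0 = -5) = -5 (attained at k = 1)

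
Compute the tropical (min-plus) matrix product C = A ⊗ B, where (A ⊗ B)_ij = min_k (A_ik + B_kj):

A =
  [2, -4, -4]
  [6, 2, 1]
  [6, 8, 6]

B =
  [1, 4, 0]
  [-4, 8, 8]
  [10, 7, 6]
A ⊗ B =
  [-8, 3, 2]
  [-2, 8, 6]
  [4, 10, 6]

Apply the min-plus product entry-by-entry:
  C[0][0] = min over k of (A[0][0] + B[0][0] = 2 + 1 = 3, A[0][1] + B[1][0] = -4 + -4 = -8, A[0][2] + B[2][0] = -4 + 10 = 6) = -8 (attained at k = 1)
  C[0][1] = min over k of (A[0][0] + B[0][1] = 2 + 4 = 6, A[0][1] + B[1][1] = -4 + 8 = 4, A[0][2] + B[2][1] = -4 + 7 = 3) = 3 (attained at k = 2)
  C[0][2] = min over k of (A[0][0] + B[0][2] = 2 + 0 = 2, A[0][1] + B[1][2] = -4 + 8 = 4, A[0][2] + B[2][2] = -4 + 6 = 2) = 2 (attained at k = 0)
  C[1][0] = min over k of (A[1][0] + B[0][0] = 6 + 1 = 7, A[1][1] + B[1][0] = 2 + -4 = -2, A[1][2] + B[2][0] = 1 + 10 = 11) = -2 (attained at k = 1)
  C[1][1] = min over k of (A[1][0] + B[0][1] = 6 + 4 = 10, A[1][1] + B[1][1] = 2 + 8 = 10, A[1][2] + B[2][1] = 1 + 7 = 8) = 8 (attained at k = 2)
  C[1][2] = min over k of (A[1][0] + B[0][2] = 6 + 0 = 6, A[1][1] + B[1][2] = 2 + 8 = 10, A[1][2] + B[2][2] = 1 + 6 = 7) = 6 (attained at k = 0)
  C[2][0] = min over k of (A[2][0] + B[0][0] = 6 + 1 = 7, A[2][1] + B[1][0] = 8 + -4 = 4, A[2][2] + B[2][0] = 6 + 10 = 16) = 4 (attained at k = 1)
  C[2][1] = min over k of (A[2][0] + B[0][1] = 6 + 4 = 10, A[2][1] + B[1][1] = 8 + 8 = 16, A[2][2] + B[2][1] = 6 + 7 = 13) = 10 (attained at k = 0)
  C[2][2] = min over k of (A[2][0] + B[0][2] = 6 + 0 = 6, A[2][1] + B[1][2] = 8 + 8 = 16, A[2][2] + B[2][2] = 6 + 6 = 12) = 6 (attained at k = 0)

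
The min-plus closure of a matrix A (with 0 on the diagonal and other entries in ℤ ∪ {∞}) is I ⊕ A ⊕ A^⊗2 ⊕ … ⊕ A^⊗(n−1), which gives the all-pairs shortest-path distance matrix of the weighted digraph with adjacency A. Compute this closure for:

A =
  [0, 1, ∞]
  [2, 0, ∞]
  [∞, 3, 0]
Closure =
  [0, 1, ∞]
  [2, 0, ∞]
  [5, 3, 0]

This is the Floyd-Warshall all-pairs shortest-path computation. For each intermediate vertex k = 0, 1, …, 2, update dist[i][j] ← min(dist[i][j], dist[i][k] + dist[k][j]). The final matrix gives, for each (i, j), the minimum total weight of any directed path from i to j (possibly empty when i = j).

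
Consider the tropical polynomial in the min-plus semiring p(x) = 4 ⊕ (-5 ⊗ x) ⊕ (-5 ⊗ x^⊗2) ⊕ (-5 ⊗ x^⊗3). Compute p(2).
p(2) = -3

A tropical monomial a ⊗ x^⊗i evaluates to a + i · x. Evaluating each term at x = 2:
  Term 0 contributes 4 + 0 · 2 = 4
  Term 1 contributes -5 + 1 · 2 = -3
  Term 2 contributes -5 + 2 · 2 = -1
  Term 3 contributes -5 + 3 · 2 = 1
p(2) = ⊕ of these = min[4, -3, -1, 1] = -3.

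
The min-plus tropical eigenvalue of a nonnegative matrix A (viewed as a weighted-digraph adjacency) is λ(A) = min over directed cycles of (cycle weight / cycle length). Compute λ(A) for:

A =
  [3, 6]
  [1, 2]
λ(A) = 2

Enumerate directed cycles and compute their means (weight / length). Sample:
  cycle 0 → 0: weight = 3, length = 1, mean = 3/1 ≈ 3.000
  cycle 1 → 1: weight = 2, length = 1, mean = 2/1 ≈ 2.000
  cycle 0 → 1 → 0: weight = 7, length = 2, mean = 7/2 ≈ 3.500
  cycle 1 → 0 → 1: weight = 7, length = 2, mean = 7/2 ≈ 3.500
Minimum mean = 2.000, attained e.g. along the cycle 1 → 1 with weight 2 and length 1. So λ(A) = 2/1 = 2.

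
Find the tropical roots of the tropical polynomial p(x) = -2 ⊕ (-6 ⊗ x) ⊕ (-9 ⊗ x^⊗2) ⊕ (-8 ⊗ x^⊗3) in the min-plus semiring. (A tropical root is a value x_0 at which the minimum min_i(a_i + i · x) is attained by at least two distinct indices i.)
Roots: {-1, 3, 4}

Each tropical root is a break point of the lower envelope of the lines y = a_i + i · x (there are 4 lines, with slopes 0, 1, ..., 3). Only the lines that attain the minimum somewhere contribute to roots; other lines are dominated. Here the surviving (envelope) indices are i = 3, i = 2, i = 1, i = 0.
Intersections between consecutive envelope lines give the roots: for adjacent envelope indices i < j the intersection is x = (a_i − a_j) / (j − i). Reading off the sorted break points: {-1, 3, 4}.
Verification: at each break x_0, at least two indices attain the minimum of min_i(a_i + i · x_0).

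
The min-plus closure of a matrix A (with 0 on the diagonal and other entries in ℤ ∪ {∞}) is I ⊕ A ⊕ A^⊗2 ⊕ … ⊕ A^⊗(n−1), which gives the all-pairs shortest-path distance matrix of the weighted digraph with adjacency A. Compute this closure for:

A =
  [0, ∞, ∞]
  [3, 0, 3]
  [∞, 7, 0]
Closure =
  [0, ∞, ∞]
  [3, 0, 3]
  [10, 7, 0]

This is the Floyd-Warshall all-pairs shortest-path computation. For each intermediate vertex k = 0, 1, …, 2, update dist[i][j] ← min(dist[i][j], dist[i][k] + dist[k][j]). The final matrix gives, for each (i, j), the minimum total weight of any directed path from i to j (possibly empty when i = j).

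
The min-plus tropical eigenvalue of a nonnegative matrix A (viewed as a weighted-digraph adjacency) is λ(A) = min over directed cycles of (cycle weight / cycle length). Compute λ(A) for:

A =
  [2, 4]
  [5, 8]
λ(A) = 2

Enumerate directed cycles and compute their means (weight / length). Sample:
  cycle 0 → 0: weight = 2, length = 1, mean = 2/1 ≈ 2.000
  cycle 1 → 1: weight = 8, length = 1, mean = 8/1 ≈ 8.000
  cycle 0 → 1 → 0: weight = 9, length = 2, mean = 9/2 ≈ 4.500
  cycle 1 → 0 → 1: weight = 9, length = 2, mean = 9/2 ≈ 4.500
Minimum mean = 2.000, attained e.g. along the cycle 0 → 0 with weight 2 and length 1. So λ(A) = 2/1 = 2.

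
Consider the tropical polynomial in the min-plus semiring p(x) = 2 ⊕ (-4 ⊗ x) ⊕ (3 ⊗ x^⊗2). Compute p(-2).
p(-2) = -6

A tropical monomial a ⊗ x^⊗i evaluates to a + i · x. Evaluating each term at x = -2:
  Term 0 contributes 2 + 0 · -2 = 2
  Term 1 contributes -4 + 1 · -2 = -6
  Term 2 contributes 3 + 2 · -2 = -1
p(-2) = ⊕ of these = min[2, -6, -1] = -6.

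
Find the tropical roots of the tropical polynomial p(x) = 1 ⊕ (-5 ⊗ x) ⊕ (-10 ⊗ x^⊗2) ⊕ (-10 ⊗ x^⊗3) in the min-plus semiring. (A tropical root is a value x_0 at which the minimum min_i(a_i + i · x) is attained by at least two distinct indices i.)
Roots: {0, 5, 6}

Each tropical root is a break point of the lower envelope of the lines y = a_i + i · x (there are 4 lines, with slopes 0, 1, ..., 3). Only the lines that attain the minimum somewhere contribute to roots; other lines are dominated. Here the surviving (envelope) indices are i = 3, i = 2, i = 1, i = 0.
Intersections between consecutive envelope lines give the roots: for adjacent envelope indices i < j the intersection is x = (a_i − a_j) / (j − i). Reading off the sorted break points: {0, 5, 6}.
Verification: at each break x_0, at least two indices attain the minimum of min_i(a_i + i · x_0).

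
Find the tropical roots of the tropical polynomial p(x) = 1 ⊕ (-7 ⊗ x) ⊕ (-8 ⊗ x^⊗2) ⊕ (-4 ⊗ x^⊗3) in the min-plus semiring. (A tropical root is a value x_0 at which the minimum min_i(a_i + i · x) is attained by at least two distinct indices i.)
Roots: {-4, 1, 8}

Each tropical root is a break point of the lower envelope of the lines y = a_i + i · x (there are 4 lines, with slopes 0, 1, ..., 3). Only the lines that attain the minimum somewhere contribute to roots; other lines are dominated. Here the surviving (envelope) indices are i = 3, i = 2, i = 1, i = 0.
Intersections between consecutive envelope lines give the roots: for adjacent envelope indices i < j the intersection is x = (a_i − a_j) / (j − i). Reading off the sorted break points: {-4, 1, 8}.
Verification: at each break x_0, at least two indices attain the minimum of min_i(a_i + i · x_0).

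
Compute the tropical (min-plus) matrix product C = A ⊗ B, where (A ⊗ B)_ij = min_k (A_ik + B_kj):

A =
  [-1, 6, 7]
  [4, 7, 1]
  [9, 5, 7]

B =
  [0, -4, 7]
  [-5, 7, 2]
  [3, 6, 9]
A ⊗ B =
  [-1, -5, 6]
  [2, 0, 9]
  [0, 5, 7]

Apply the min-plus product entry-by-entry:
  C[0][0] = min over k of (A[0][0] + B[0][0] = -1 + 0 = -1, A[0][1] + B[1][0] = 6 + -5 = 1, A[0][2] + B[2][0] = 7 + 3 = 10) = -1 (attained at k = 0)
  C[0][1] = min over k of (A[0][0] + B[0][1] = -1 + -4 = -5, A[0][1] + B[1][1] = 6 + 7 = 13, A[0][2] + B[2][1] = 7 + 6 = 13) = -5 (attained at k = 0)
  C[0][2] = min over k of (A[0][0] + B[0][2] = -1 + 7 = 6, A[0][1] + B[1][2] = 6 + 2 = 8, A[0][2] + B[2][2] = 7 + 9 = 16) = 6 (attained at k = 0)
  C[1][0] = min over k of (A[1][0] + B[0][0] = 4 + 0 = 4, A[1][1] + B[1][0] = 7 + -5 = 2, A[1][2] + B[2][0] = 1 + 3 = 4) = 2 (attained at k = 1)
  C[1][1] = min over k of (A[1][0] + B[0][1] = 4 + -4 = 0, A[1][1] + B[1][1] = 7 + 7 = 14, A[1][2] + B[2][1] = 1 + 6 = 7) = 0 (attained at k = 0)
  C[1][2] = min over k of (A[1][0] + B[0][2] = 4 + 7 = 11, A[1][1] + B[1][2] = 7 + 2 = 9, A[1][2] + B[2][2] = 1 + 9 = 10) = 9 (attained at k = 1)
  C[2][0] = min over k of (A[2][0] + B[0][0] = 9 + 0 = 9, A[2][1] + B[1][0] = 5 + -5 = 0, A[2][2] + B[2][0] = 7 + 3 = 10) = 0 (attained at k = 1)
  C[2][1] = min over k of (A[2][0] + B[0][1] = 9 + -4 = 5, A[2][1] + B[1][1] = 5 + 7 = 12, A[2][2] + B[2][1] = 7 + 6 = 13) = 5 (attained at k = 0)
  C[2][2] = min over k of (A[2][0] + B[0][2] = 9 + 7 = 16, A[2][1] + B[1][2] = 5 + 2 = 7, A[2][2] + B[2][2] = 7 + 9 = 16) = 7 (attained at k = 1)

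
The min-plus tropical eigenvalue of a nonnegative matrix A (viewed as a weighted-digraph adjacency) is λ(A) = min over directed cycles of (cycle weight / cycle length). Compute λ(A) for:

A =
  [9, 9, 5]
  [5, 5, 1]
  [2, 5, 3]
λ(A) = 3

Enumerate directed cycles and compute their means (weight / length). Sample:
  cycle 0 → 0: weight = 9, length = 1, mean = 9/1 ≈ 9.000
  cycle 1 → 1: weight = 5, length = 1, mean = 5/1 ≈ 5.000
  cycle 2 → 2: weight = 3, length = 1, mean = 3/1 ≈ 3.000
  cycle 0 → 1 → 0: weight = 14, length = 2, mean = 14/2 ≈ 7.000
  cycle 0 → 2 → 0: weight = 7, length = 2, mean = 7/2 ≈ 3.500
  cycle 1 → 0 → 1: weight = 14, length = 2, mean = 14/2 ≈ 7.000
Minimum mean = 3.000, attained e.g. along the cycle 2 → 2 with weight 3 and length 1. So λ(A) = 3/1 = 3.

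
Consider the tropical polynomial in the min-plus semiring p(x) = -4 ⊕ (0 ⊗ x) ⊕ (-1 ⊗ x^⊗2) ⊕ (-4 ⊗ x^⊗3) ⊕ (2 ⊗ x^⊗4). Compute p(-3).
p(-3) = -13

A tropical monomial a ⊗ x^⊗i evaluates to a + i · x. Evaluating each term at x = -3:
  Term 0 contributes -4 + 0 · -3 = -4
  Term 1 contributes 0 + 1 · -3 = -3
  Term 2 contributes -1 + 2 · -3 = -7
  Term 3 contributes -4 + 3 · -3 = -13
  Term 4 contributes 2 + 4 · -3 = -10
p(-3) = ⊕ of these = min[-4, -3, -7, -13, -10] = -13.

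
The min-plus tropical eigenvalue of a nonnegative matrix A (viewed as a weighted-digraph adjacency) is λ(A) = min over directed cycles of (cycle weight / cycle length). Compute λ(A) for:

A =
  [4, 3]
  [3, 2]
λ(A) = 2

Enumerate directed cycles and compute their means (weight / length). Sample:
  cycle 0 → 0: weight = 4, length = 1, mean = 4/1 ≈ 4.000
  cycle 1 → 1: weight = 2, length = 1, mean = 2/1 ≈ 2.000
  cycle 0 → 1 → 0: weight = 6, length = 2, mean = 6/2 ≈ 3.000
  cycle 1 → 0 → 1: weight = 6, length = 2, mean = 6/2 ≈ 3.000
Minimum mean = 2.000, attained e.g. along the cycle 1 → 1 with weight 2 and length 1. So λ(A) = 2/1 = 2.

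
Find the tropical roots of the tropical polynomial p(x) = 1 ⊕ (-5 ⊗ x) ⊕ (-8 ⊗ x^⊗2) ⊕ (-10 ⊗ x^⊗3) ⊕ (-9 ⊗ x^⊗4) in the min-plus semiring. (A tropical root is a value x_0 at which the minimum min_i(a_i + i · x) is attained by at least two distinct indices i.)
Roots: {-1, 2, 3, 6}

Each tropical root is a break point of the lower envelope of the lines y = a_i + i · x (there are 5 lines, with slopes 0, 1, ..., 4). Only the lines that attain the minimum somewhere contribute to roots; other lines are dominated. Here the surviving (envelope) indices are i = 4, i = 3, i = 2, i = 1, i = 0.
Intersections between consecutive envelope lines give the roots: for adjacent envelope indices i < j the intersection is x = (a_i − a_j) / (j − i). Reading off the sorted break points: {-1, 2, 3, 6}.
Verification: at each break x_0, at least two indices attain the minimum of min_i(a_i + i · x_0).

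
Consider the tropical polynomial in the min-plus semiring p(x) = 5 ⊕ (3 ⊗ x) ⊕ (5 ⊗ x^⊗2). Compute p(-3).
p(-3) = -1

A tropical monomial a ⊗ x^⊗i evaluates to a + i · x. Evaluating each term at x = -3:
  Term 0 contributes 5 + 0 · -3 = 5
  Term 1 contributes 3 + 1 · -3 = 0
  Term 2 contributes 5 + 2 · -3 = -1
p(-3) = ⊕ of these = min[5, 0, -1] = -1.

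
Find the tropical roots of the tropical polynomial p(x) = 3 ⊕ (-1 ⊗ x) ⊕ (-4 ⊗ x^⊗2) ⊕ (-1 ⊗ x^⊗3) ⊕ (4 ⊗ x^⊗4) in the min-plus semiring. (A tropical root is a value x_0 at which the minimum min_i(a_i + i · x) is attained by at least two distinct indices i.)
Roots: {-5, -3, 3, 4}

Each tropical root is a break point of the lower envelope of the lines y = a_i + i · x (there are 5 lines, with slopes 0, 1, ..., 4). Only the lines that attain the minimum somewhere contribute to roots; other lines are dominated. Here the surviving (envelope) indices are i = 4, i = 3, i = 2, i = 1, i = 0.
Intersections between consecutive envelope lines give the roots: for adjacent envelope indices i < j the intersection is x = (a_i − a_j) / (j − i). Reading off the sorted break points: {-5, -3, 3, 4}.
Verification: at each break x_0, at least two indices attain the minimum of min_i(a_i + i · x_0).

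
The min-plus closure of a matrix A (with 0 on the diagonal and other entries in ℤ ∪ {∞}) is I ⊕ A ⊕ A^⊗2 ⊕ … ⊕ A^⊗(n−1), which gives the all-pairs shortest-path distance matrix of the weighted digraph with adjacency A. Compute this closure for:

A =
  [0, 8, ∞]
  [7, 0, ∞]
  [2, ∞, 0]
Closure =
  [0, 8, ∞]
  [7, 0, ∞]
  [2, 10, 0]

This is the Floyd-Warshall all-pairs shortest-path computation. For each intermediate vertex k = 0, 1, …, 2, update dist[i][j] ← min(dist[i][j], dist[i][k] + dist[k][j]). The final matrix gives, for each (i, j), the minimum total weight of any directed path from i to j (possibly empty when i = j).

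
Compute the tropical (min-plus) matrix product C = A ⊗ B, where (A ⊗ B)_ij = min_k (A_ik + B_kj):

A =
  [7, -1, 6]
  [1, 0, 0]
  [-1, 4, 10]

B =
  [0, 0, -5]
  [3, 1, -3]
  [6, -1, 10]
A ⊗ B =
  [2, 0, -4]
  [1, -1, -4]
  [-1, -1, -6]

Apply the min-plus product entry-by-entry:
  C[0][0] = min over k of (A[0][0] + B[0][0] = 7 + 0 = 7, A[0][1] + B[1][0] = -1 + 3 = 2, A[0][2] + B[2][0] = 6 + 6 = 12) = 2 (attained at k = 1)
  C[0][1] = min over k of (A[0][0] + B[0][1] = 7 + 0 = 7, A[0][1] + B[1][1] = -1 + 1 = 0, A[0][2] + B[2][1] = 6 + -1 = 5) = 0 (attained at k = 1)
  C[0][2] = min over k of (A[0][0] + B[0][2] = 7 + -5 = 2, A[0][1] + B[1][2] = -1 + -3 = -4, A[0][2] + B[2][2] = 6 + 10 = 16) = -4 (attained at k = 1)
  C[1][0] = min over k of (A[1][0] + B[0][0] = 1 + 0 = 1, A[1][1] + B[1][0] = 0 + 3 = 3, A[1][2] + B[2][0] = 0 + 6 = 6) = 1 (attained at k = 0)
  C[1][1] = min over k of (A[1][0] + B[0][1] = 1 + 0 = 1, A[1][1] + B[1][1] = 0 + 1 = 1, A[1][2] + B[2][1] = 0 + -1 = -1) = -1 (attained at k = 2)
  C[1][2] = min over k of (A[1][0] + B[0][2] = 1 + -5 = -4, A[1][1] + B[1][2] = 0 + -3 = -3, A[1][2] + B[2][2] = 0 + 10 = 10) = -4 (attained at k = 0)
  C[2][0] = min over k of (A[2][0] + B[0][0] = -1 + 0 = -1, A[2][1] + B[1][0] = 4 + 3 = 7, A[2][2] + B[2][0] = 10 + 6 = 16) = -1 (attained at k = 0)
  C[2][1] = min over k of (A[2][0] + B[0][1] = -1 + 0 = -1, A[2][1] + B[1][1] = 4 + 1 = 5, A[2][2] + B[2][1] = 10 + -1 = 9) = -1 (attained at k = 0)
  C[2][2] = min over k of (A[2][0] + B[0][2] = -1 + -5 = -6, A[2][1] + B[1][2] = 4 + -3 = 1, A[2][2] + B[2][2] = 10 + 10 = 20) = -6 (attained at k = 0)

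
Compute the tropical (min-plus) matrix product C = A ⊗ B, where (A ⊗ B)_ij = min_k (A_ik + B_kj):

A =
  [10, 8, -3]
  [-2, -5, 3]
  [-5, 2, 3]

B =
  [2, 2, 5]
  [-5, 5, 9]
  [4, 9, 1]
A ⊗ B =
  [1, 6, -2]
  [-10, 0, 3]
  [-3, -3, 0]

Apply the min-plus product entry-by-entry:
  C[0][0] = min over k of (A[0][0] + B[0][0] = 10 + 2 = 12, A[0][1] + B[1][0] = 8 + -5 = 3, A[0][2] + B[2][0] = -3 + 4 = 1) = 1 (attained at k = 2)
  C[0][1] = min over k of (A[0][0] + B[0][1] = 10 + 2 = 12, A[0][1] + B[1][1] = 8 + 5 = 13, A[0][2] + B[2][1] = -3 + 9 = 6) = 6 (attained at k = 2)
  C[0][2] = min over k of (A[0][0] + B[0][2] = 10 + 5 = 15, A[0][1] + B[1][2] = 8 + 9 = 17, A[0][2] + B[2][2] = -3 + 1 = -2) = -2 (attained at k = 2)
  C[1][0] = min over k of (A[1][0] + B[0][0] = -2 + 2 = 0, A[1][1] + B[1][0] = -5 + -5 = -10, A[1][2] + B[2][0] = 3 + 4 = 7) = -10 (attained at k = 1)
  C[1][1] = min over k of (A[1][0] + B[0][1] = -2 + 2 = 0, A[1][1] + B[1][1] = -5 + 5 = 0, A[1][2] + B[2][1] = 3 + 9 = 12) = 0 (attained at k = 0)
  C[1][2] = min over k of (A[1][0] + B[0][2] = -2 + 5 = 3, A[1][1] + B[1][2] = -5 + 9 = 4, A[1][2] + B[2][2] = 3 + 1 = 4) = 3 (attained at k = 0)
  C[2][0] = min over k of (A[2][0] + B[0][0] = -5 + 2 = -3, A[2][1] + B[1][0] = 2 + -5 = -3, A[2][2] + B[2][0] = 3 + 4 = 7) = -3 (attained at k = 0)
  C[2][1] = min over k of (A[2][0] + B[0][1] = -5 + 2 = -3, A[2][1] + B[1][1] = 2 + 5 = 7, A[2][2] + B[2][1] = 3 + 9 = 12) = -3 (attained at k = 0)
  C[2][2] = min over k of (A[2][0] + B[0][2] = -5 + 5 = 0, A[2][1] + B[1][2] = 2 + 9 = 11, A[2][2] + B[2][2] = 3 + 1 = 4) = 0 (attained at k = 0)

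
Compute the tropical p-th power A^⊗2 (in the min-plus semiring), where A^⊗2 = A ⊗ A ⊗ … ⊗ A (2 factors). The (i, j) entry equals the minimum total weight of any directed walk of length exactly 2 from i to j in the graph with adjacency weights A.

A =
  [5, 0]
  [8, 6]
A^⊗2 =
  [8, 5]
  [13, 8]

Each entry (A^⊗2)_ij equals the minimum over all length-2 walks i = v_0 → v_1 → … → v_2 = j of Σ_t A[v_t][v_{t+1}]. For example, for (i, j) = (0, 1) we minimise over 2 possible intermediate vertex sequences; the minimum is 5, attained along the walk 0 → 0 → 1.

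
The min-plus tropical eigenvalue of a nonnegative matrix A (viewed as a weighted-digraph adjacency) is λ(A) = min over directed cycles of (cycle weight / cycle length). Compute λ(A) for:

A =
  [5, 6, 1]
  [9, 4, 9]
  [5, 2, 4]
λ(A) = 3

Enumerate directed cycles and compute their means (weight / length). Sample:
  cycle 0 → 0: weight = 5, length = 1, mean = 5/1 ≈ 5.000
  cycle 1 → 1: weight = 4, length = 1, mean = 4/1 ≈ 4.000
  cycle 2 → 2: weight = 4, length = 1, mean = 4/1 ≈ 4.000
  cycle 0 → 1 → 0: weight = 15, length = 2, mean = 15/2 ≈ 7.500
  cycle 0 → 2 → 0: weight = 6, length = 2, mean = 6/2 ≈ 3.000
  cycle 1 → 0 → 1: weight = 15, length = 2, mean = 15/2 ≈ 7.500
Minimum mean = 3.000, attained e.g. along the cycle 0 → 2 → 0 with weight 6 and length 2. So λ(A) = 6/2 = 3.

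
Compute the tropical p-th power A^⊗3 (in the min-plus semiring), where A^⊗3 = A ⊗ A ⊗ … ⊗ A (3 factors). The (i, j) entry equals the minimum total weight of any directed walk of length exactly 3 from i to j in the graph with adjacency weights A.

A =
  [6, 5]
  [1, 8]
A^⊗3 =
  [12, 11]
  [7, 12]

Each entry (A^⊗3)_ij equals the minimum over all length-3 walks i = v_0 → v_1 → … → v_3 = j of Σ_t A[v_t][v_{t+1}]. For example, for (i, j) = (0, 1) we minimise over 4 possible intermediate vertex sequences; the minimum is 11, attained along the walk 0 → 1 → 0 → 1.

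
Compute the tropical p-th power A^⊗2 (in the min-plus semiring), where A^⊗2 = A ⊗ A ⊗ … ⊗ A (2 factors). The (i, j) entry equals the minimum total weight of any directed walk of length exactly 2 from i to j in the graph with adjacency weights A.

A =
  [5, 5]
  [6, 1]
A^⊗2 =
  [10, 6]
  [7, 2]

Each entry (A^⊗2)_ij equals the minimum over all length-2 walks i = v_0 → v_1 → … → v_2 = j of Σ_t A[v_t][v_{t+1}]. For example, for (i, j) = (0, 1) we minimise over 2 possible intermediate vertex sequences; the minimum is 6, attained along the walk 0 → 1 → 1.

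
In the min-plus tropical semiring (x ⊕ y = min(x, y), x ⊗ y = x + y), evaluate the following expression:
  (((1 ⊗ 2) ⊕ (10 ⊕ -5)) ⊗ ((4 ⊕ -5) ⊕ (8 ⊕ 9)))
(((1 ⊗ 2) ⊕ (10 ⊕ -5)) ⊗ ((4 ⊕ -5) ⊕ (8 ⊕ 9))) = -10

Expand innermost to outermost. Recall ⊕ takes the minimum of its arguments and ⊗ takes their sum. Working out the expression (((1 ⊗ 2) ⊕ (10 ⊕ -5)) ⊗ ((4 ⊕ -5) ⊕ (8 ⊕ 9))) gives -10.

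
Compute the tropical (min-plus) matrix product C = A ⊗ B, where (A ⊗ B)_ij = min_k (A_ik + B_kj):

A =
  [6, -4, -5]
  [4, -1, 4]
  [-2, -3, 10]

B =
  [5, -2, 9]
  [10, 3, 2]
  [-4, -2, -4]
A ⊗ B =
  [-9, -7, -9]
  [0, 2, 0]
  [3, -4, -1]

Apply the min-plus product entry-by-entry:
  C[0][0] = min over k of (A[0][0] + B[0][0] = 6 + 5 = 11, A[0][1] + B[1][0] = -4 + 10 = 6, A[0][2] + B[2][0] = -5 + -4 = -9) = -9 (attained at k = 2)
  C[0][1] = min over k of (A[0][0] + B[0][1] = 6 + -2 = 4, A[0][1] + B[1][1] = -4 + 3 = -1, A[0][2] + B[2][1] = -5 + -2 = -7) = -7 (attained at k = 2)
  C[0][2] = min over k of (A[0][0] + B[0][2] = 6 + 9 = 15, A[0][1] + B[1][2] = -4 + 2 = -2, A[0][2] + B[2][2] = -5 + -4 = -9) = -9 (attained at k = 2)
  C[1][0] = min over k of (A[1][0] + B[0][0] = 4 + 5 = 9, A[1][1] + B[1][0] = -1 + 10 = 9, A[1][2] + B[2][0] = 4 + -4 = 0) = 0 (attained at k = 2)
  C[1][1] = min over k of (A[1][0] + B[0][1] = 4 + -2 = 2, A[1][1] + B[1][1] = -1 + 3 = 2, A[1][2] + B[2][1] = 4 + -2 = 2) = 2 (attained at k = 0)
  C[1][2] = min over k of (A[1][0] + B[0][2] = 4 + 9 = 13, A[1][1] + B[1][2] = -1 + 2 = 1, A[1][2] + B[2][2] = 4 + -4 = 0) = 0 (attained at k = 2)
  C[2][0] = min over k of (A[2][0] + B[0][0] = -2 + 5 = 3, A[2][1] + B[1][0] = -3 + 10 = 7, A[2][2] + B[2][0] = 10 + -4 = 6) = 3 (attained at k = 0)
  C[2][1] = min over k of (A[2][0] + B[0][1] = -2 + -2 = -4, A[2][1] + B[1][1] = -3 + 3 = 0, A[2][2] + B[2][1] = 10 + -2 = 8) = -4 (attained at k = 0)
  C[2][2] = min over k of (A[2][0] + B[0][2] = -2 + 9 = 7, A[2][1] + B[1][2] = -3 + 2 = -1, A[2][2] + B[2][2] = 10 + -4 = 6) = -1 (attained at k = 1)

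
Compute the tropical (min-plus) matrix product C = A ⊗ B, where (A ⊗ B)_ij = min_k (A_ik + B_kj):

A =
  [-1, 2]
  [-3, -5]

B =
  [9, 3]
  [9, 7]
A ⊗ B =
  [8, 2]
  [4, 0]

Apply the min-plus product entry-by-entry:
  C[0][0] = min over k of (A[0][0] + B[0][0] = -1 + 9 = 8, A[0][1] + B[1][0] = 2 + 9 = 11) = 8 (attained at k = 0)
  C[0][1] = min over k of (A[0][0] + B[0][1] = -1 + 3 = 2, A[0][1] + B[1][1] = 2 + 7 = 9) = 2 (attained at k = 0)
  C[1][0] = min over k of (A[1][0] + B[0][0] = -3 + 9 = 6, A[1][1] + B[1][0] = -5 + 9 = 4) = 4 (attained at k = 1)
  C[1][1] = min over k of (A[1][0] + B[0][1] = -3 + 3 = 0, A[1][1] + B[1][1] = -5 + 7 = 2) = 0 (attained at k = 0)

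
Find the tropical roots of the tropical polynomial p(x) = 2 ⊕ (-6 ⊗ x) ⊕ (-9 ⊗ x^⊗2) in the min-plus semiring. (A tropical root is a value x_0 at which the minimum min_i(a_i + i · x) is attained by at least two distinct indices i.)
Roots: {3, 8}

Each tropical root is a break point of the lower envelope of the lines y = a_i + i · x (there are 3 lines, with slopes 0, 1, ..., 2). Only the lines that attain the minimum somewhere contribute to roots; other lines are dominated. Here the surviving (envelope) indices are i = 2, i = 1, i = 0.
Intersections between consecutive envelope lines give the roots: for adjacent envelope indices i < j the intersection is x = (a_i − a_j) / (j − i). Reading off the sorted break points: {3, 8}.
Verification: at each break x_0, at least two indices attain the minimum of min_i(a_i + i · x_0).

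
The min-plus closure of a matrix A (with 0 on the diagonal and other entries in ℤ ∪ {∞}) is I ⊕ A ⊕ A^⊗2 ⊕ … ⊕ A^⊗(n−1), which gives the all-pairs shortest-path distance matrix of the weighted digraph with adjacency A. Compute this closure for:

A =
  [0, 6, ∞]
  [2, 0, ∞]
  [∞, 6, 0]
Closure =
  [0, 6, ∞]
  [2, 0, ∞]
  [8, 6, 0]

This is the Floyd-Warshall all-pairs shortest-path computation. For each intermediate vertex k = 0, 1, …, 2, update dist[i][j] ← min(dist[i][j], dist[i][k] + dist[k][j]). The final matrix gives, for each (i, j), the minimum total weight of any directed path from i to j (possibly empty when i = j).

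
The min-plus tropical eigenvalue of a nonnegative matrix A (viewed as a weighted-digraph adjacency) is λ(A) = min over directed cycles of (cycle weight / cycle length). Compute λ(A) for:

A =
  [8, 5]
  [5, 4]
λ(A) = 4

Enumerate directed cycles and compute their means (weight / length). Sample:
  cycle 0 → 0: weight = 8, length = 1, mean = 8/1 ≈ 8.000
  cycle 1 → 1: weight = 4, length = 1, mean = 4/1 ≈ 4.000
  cycle 0 → 1 → 0: weight = 10, length = 2, mean = 10/2 ≈ 5.000
  cycle 1 → 0 → 1: weight = 10, length = 2, mean = 10/2 ≈ 5.000
Minimum mean = 4.000, attained e.g. along the cycle 1 → 1 with weight 4 and length 1. So λ(A) = 4/1 = 4.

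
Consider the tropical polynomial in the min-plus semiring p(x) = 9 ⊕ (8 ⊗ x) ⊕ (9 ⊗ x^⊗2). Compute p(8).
p(8) = 9

A tropical monomial a ⊗ x^⊗i evaluates to a + i · x. Evaluating each term at x = 8:
  Term 0 contributes 9 + 0 · 8 = 9
  Term 1 contributes 8 + 1 · 8 = 16
  Term 2 contributes 9 + 2 · 8 = 25
p(8) = ⊕ of these = min[9, 16, 25] = 9.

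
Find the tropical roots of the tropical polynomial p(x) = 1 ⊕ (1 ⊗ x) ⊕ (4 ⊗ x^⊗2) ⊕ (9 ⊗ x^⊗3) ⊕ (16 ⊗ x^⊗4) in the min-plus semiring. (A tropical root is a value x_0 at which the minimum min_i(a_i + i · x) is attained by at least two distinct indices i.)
Roots: {-7, -5, -3, 0}

Each tropical root is a break point of the lower envelope of the lines y = a_i + i · x (there are 5 lines, with slopes 0, 1, ..., 4). Only the lines that attain the minimum somewhere contribute to roots; other lines are dominated. Here the surviving (envelope) indices are i = 4, i = 3, i = 2, i = 1, i = 0.
Intersections between consecutive envelope lines give the roots: for adjacent envelope indices i < j the intersection is x = (a_i − a_j) / (j − i). Reading off the sorted break points: {-7, -5, -3, 0}.
Verification: at each break x_0, at least two indices attain the minimum of min_i(a_i + i · x_0).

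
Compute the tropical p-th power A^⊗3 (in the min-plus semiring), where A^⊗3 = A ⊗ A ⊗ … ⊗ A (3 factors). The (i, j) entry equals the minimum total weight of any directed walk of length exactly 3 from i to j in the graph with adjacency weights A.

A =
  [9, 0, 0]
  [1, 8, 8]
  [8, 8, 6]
A^⊗3 =
  [9, 1, 1]
  [2, 9, 7]
  [9, 9, 9]

Each entry (A^⊗3)_ij equals the minimum over all length-3 walks i = v_0 → v_1 → … → v_3 = j of Σ_t A[v_t][v_{t+1}]. For example, for (i, j) = (0, 2) we minimise over 9 possible intermediate vertex sequences; the minimum is 1, attained along the walk 0 → 1 → 0 → 2.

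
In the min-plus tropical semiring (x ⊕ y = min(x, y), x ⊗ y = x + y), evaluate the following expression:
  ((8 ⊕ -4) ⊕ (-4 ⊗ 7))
((8 ⊕ -4) ⊕ (-4 ⊗ 7)) = -4

Expand innermost to outermost. Recall ⊕ takes the minimum of its arguments and ⊗ takes their sum. Working out the expression ((8 ⊕ -4) ⊕ (-4 ⊗ 7)) gives -4.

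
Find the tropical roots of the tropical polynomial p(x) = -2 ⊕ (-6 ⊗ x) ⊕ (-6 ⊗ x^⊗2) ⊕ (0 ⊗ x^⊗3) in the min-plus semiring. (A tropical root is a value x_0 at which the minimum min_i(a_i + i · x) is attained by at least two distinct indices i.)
Roots: {-6, 0, 4}

Each tropical root is a break point of the lower envelope of the lines y = a_i + i · x (there are 4 lines, with slopes 0, 1, ..., 3). Only the lines that attain the minimum somewhere contribute to roots; other lines are dominated. Here the surviving (envelope) indices are i = 3, i = 2, i = 1, i = 0.
Intersections between consecutive envelope lines give the roots: for adjacent envelope indices i < j the intersection is x = (a_i − a_j) / (j − i). Reading off the sorted break points: {-6, 0, 4}.
Verification: at each break x_0, at least two indices attain the minimum of min_i(a_i + i · x_0).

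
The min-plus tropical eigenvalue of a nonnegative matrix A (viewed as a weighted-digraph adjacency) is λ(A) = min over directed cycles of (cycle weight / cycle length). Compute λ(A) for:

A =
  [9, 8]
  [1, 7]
λ(A) = 9/2

Enumerate directed cycles and compute their means (weight / length). Sample:
  cycle 0 → 0: weight = 9, length = 1, mean = 9/1 ≈ 9.000
  cycle 1 → 1: weight = 7, length = 1, mean = 7/1 ≈ 7.000
  cycle 0 → 1 → 0: weight = 9, length = 2, mean = 9/2 ≈ 4.500
  cycle 1 → 0 → 1: weight = 9, length = 2, mean = 9/2 ≈ 4.500
Minimum mean = 4.500, attained e.g. along the cycle 0 → 1 → 0 with weight 9 and length 2. So λ(A) = 9/2 = 9/2.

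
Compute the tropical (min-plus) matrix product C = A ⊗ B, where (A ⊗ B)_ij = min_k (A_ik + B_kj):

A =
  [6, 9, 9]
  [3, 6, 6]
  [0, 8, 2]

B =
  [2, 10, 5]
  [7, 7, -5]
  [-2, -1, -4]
A ⊗ B =
  [7, 8, 4]
  [4, 5, 1]
  [0, 1, -2]

Apply the min-plus product entry-by-entry:
  C[0][0] = min over k of (A[0][0] + B[0][0] = 6 + 2 = 8, A[0][1] + B[1][0] = 9 + 7 = 16, A[0][2] + B[2][0] = 9 + -2 = 7) = 7 (attained at k = 2)
  C[0][1] = min over k of (A[0][0] + B[0][1] = 6 + 10 = 16, A[0][1] + B[1][1] = 9 + 7 = 16, A[0][2] + B[2][1] = 9 + -1 = 8) = 8 (attained at k = 2)
  C[0][2] = min over k of (A[0][0] + B[0][2] = 6 + 5 = 11, A[0][1] + B[1][2] = 9 + -5 = 4, A[0][2] + B[2][2] = 9 + -4 = 5) = 4 (attained at k = 1)
  C[1][0] = min over k of (A[1][0] + B[0][0] = 3 + 2 = 5, A[1][1] + B[1][0] = 6 + 7 = 13, A[1][2] + B[2][0] = 6 + -2 = 4) = 4 (attained at k = 2)
  C[1][1] = min over k of (A[1][0] + B[0][1] = 3 + 10 = 13, A[1][1] + B[1][1] = 6 + 7 = 13, A[1][2] + B[2][1] = 6 + -1 = 5) = 5 (attained at k = 2)
  C[1][2] = min over k of (A[1][0] + B[0][2] = 3 + 5 = 8, A[1][1] + B[1][2] = 6 + -5 = 1, A[1][2] + B[2][2] = 6 + -4 = 2) = 1 (attained at k = 1)
  C[2][0] = min over k of (A[2][0] + B[0][0] = 0 + 2 = 2, A[2][1] + B[1][0] = 8 + 7 = 15, A[2][2] + B[2][0] = 2 + -2 = 0) = 0 (attained at k = 2)
  C[2][1] = min over k of (A[2][0] + B[0][1] = 0 + 10 = 10, A[2][1] + B[1][1] = 8 + 7 = 15, A[2][2] + B[2][1] = 2 + -1 = 1) = 1 (attained at k = 2)
  C[2][2] = min over k of (A[2][0] + B[0][2] = 0 + 5 = 5, A[2][1] + B[1][2] = 8 + -5 = 3, A[2][2] + B[2][2] = 2 + -4 = -2) = -2 (attained at k = 2)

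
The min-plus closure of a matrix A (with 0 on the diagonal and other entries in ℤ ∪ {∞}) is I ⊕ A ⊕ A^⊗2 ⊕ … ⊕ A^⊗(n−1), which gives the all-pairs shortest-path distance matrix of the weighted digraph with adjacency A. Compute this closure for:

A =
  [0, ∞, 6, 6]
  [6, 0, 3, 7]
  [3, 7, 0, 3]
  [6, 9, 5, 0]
Closure =
  [0, 13, 6, 6]
  [6, 0, 3, 6]
  [3, 7, 0, 3]
  [6, 9, 5, 0]

This is the Floyd-Warshall all-pairs shortest-path computation. For each intermediate vertex k = 0, 1, …, 3, update dist[i][j] ← min(dist[i][j], dist[i][k] + dist[k][j]). The final matrix gives, for each (i, j), the minimum total weight of any directed path from i to j (possibly empty when i = j).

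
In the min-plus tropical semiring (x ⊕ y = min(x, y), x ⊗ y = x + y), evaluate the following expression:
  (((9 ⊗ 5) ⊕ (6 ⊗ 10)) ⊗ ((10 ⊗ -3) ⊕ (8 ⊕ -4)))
(((9 ⊗ 5) ⊕ (6 ⊗ 10)) ⊗ ((10 ⊗ -3) ⊕ (8 ⊕ -4))) = 10

Expand innermost to outermost. Recall ⊕ takes the minimum of its arguments and ⊗ takes their sum. Working out the expression (((9 ⊗ 5) ⊕ (6 ⊗ 10)) ⊗ ((10 ⊗ -3) ⊕ (8 ⊕ -4))) gives 10.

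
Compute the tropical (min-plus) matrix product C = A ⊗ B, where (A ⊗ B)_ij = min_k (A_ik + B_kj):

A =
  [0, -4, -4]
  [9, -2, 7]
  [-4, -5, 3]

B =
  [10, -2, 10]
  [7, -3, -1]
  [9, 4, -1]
A ⊗ B =
  [3, -7, -5]
  [5, -5, -3]
  [2, -8, -6]

Apply the min-plus product entry-by-entry:
  C[0][0] = min over k of (A[0][0] + B[0][0] = 0 + 10 = 10, A[0][1] + B[1][0] = -4 + 7 = 3, A[0][2] + B[2][0] = -4 + 9 = 5) = 3 (attained at k = 1)
  C[0][1] = min over k of (A[0][0] + B[0][1] = 0 + -2 = -2, A[0][1] + B[1][1] = -4 + -3 = -7, A[0][2] + B[2][1] = -4 + 4 = 0) = -7 (attained at k = 1)
  C[0][2] = min over k of (A[0][0] + B[0][2] = 0 + 10 = 10, A[0][1] + B[1][2] = -4 + -1 = -5, A[0][2] + B[2][2] = -4 + -1 = -5) = -5 (attained at k = 1)
  C[1][0] = min over k of (A[1][0] + B[0][0] = 9 + 10 = 19, A[1][1] + B[1][0] = -2 + 7 = 5, A[1][2] + B[2][0] = 7 + 9 = 16) = 5 (attained at k = 1)
  C[1][1] = min over k of (A[1][0] + B[0][1] = 9 + -2 = 7, A[1][1] + B[1][1] = -2 + -3 = -5, A[1][2] + B[2][1] = 7 + 4 = 11) = -5 (attained at k = 1)
  C[1][2] = min over k of (A[1][0] + B[0][2] = 9 + 10 = 19, A[1][1] + B[1][2] = -2 + -1 = -3, A[1][2] + B[2][2] = 7 + -1 = 6) = -3 (attained at k = 1)
  C[2][0] = min over k of (A[2][0] + B[0][0] = -4 + 10 = 6, A[2][1] + B[1][0] = -5 + 7 = 2, A[2][2] + B[2][0] = 3 + 9 = 12) = 2 (attained at k = 1)
  C[2][1] = min over k of (A[2][0] + B[0][1] = -4 + -2 = -6, A[2][1] + B[1][1] = -5 + -3 = -8, A[2][2] + B[2][1] = 3 + 4 = 7) = -8 (attained at k = 1)
  C[2][2] = min over k of (A[2][0] + B[0][2] = -4 + 10 = 6, A[2][1] + B[1][2] = -5 + -1 = -6, A[2][2] + B[2][2] = 3 + -1 = 2) = -6 (attained at k = 1)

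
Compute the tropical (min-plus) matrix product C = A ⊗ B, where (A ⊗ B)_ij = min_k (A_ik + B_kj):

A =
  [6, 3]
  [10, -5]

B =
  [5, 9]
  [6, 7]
A ⊗ B =
  [9, 10]
  [1, 2]

Apply the min-plus product entry-by-entry:
  C[0][0] = min over k of (A[0][0] + B[0][0] = 6 + 5 = 11, A[0][1] + B[1][0] = 3 + 6 = 9) = 9 (attained at k = 1)
  C[0][1] = min over k of (A[0][0] + B[0][1] = 6 + 9 = 15, A[0][1] + B[1][1] = 3 + 7 = 10) = 10 (attained at k = 1)
  C[1][0] = min over k of (A[1][0] + B[0][0] = 10 + 5 = 15, A[1][1] + B[1][0] = -5 + 6 = 1) = 1 (attained at k = 1)
  C[1][1] = min over k of (A[1][0] + B[0][1] = 10 + 9 = 19, A[1][1] + B[1][1] = -5 + 7 = 2) = 2 (attained at k = 1)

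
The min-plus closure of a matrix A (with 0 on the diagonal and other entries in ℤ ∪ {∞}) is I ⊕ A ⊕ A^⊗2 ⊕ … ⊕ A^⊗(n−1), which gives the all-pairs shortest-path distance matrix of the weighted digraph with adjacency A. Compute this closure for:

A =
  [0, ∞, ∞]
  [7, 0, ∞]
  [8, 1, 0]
Closure =
  [0, ∞, ∞]
  [7, 0, ∞]
  [8, 1, 0]

This is the Floyd-Warshall all-pairs shortest-path computation. For each intermediate vertex k = 0, 1, …, 2, update dist[i][j] ← min(dist[i][j], dist[i][k] + dist[k][j]). The final matrix gives, for each (i, j), the minimum total weight of any directed path from i to j (possibly empty when i = j).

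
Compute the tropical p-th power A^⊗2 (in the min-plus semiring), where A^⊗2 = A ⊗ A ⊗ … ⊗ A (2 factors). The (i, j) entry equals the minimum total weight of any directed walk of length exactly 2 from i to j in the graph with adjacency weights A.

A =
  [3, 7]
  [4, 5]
A^⊗2 =
  [6, 10]
  [7, 10]

Each entry (A^⊗2)_ij equals the minimum over all length-2 walks i = v_0 → v_1 → … → v_2 = j of Σ_t A[v_t][v_{t+1}]. For example, for (i, j) = (0, 1) we minimise over 2 possible intermediate vertex sequences; the minimum is 10, attained along the walk 0 → 0 → 1.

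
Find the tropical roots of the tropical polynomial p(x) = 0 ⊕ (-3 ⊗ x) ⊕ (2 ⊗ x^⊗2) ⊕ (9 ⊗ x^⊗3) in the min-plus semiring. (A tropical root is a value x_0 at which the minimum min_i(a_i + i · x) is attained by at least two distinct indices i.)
Roots: {-7, -5, 3}

Each tropical root is a break point of the lower envelope of the lines y = a_i + i · x (there are 4 lines, with slopes 0, 1, ..., 3). Only the lines that attain the minimum somewhere contribute to roots; other lines are dominated. Here the surviving (envelope) indices are i = 3, i = 2, i = 1, i = 0.
Intersections between consecutive envelope lines give the roots: for adjacent envelope indices i < j the intersection is x = (a_i − a_j) / (j − i). Reading off the sorted break points: {-7, -5, 3}.
Verification: at each break x_0, at least two indices attain the minimum of min_i(a_i + i · x_0).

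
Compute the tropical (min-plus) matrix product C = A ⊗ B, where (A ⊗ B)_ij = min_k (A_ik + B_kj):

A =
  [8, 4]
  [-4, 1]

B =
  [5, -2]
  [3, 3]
A ⊗ B =
  [7, 6]
  [1, -6]

Apply the min-plus product entry-by-entry:
  C[0][0] = min over k of (A[0][0] + B[0][0] = 8 + 5 = 13, A[0][1] + B[1][0] = 4 + 3 = 7) = 7 (attained at k = 1)
  C[0][1] = min over k of (A[0][0] + B[0][1] = 8 + -2 = 6, A[0][1] + B[1][1] = 4 + 3 = 7) = 6 (attained at k = 0)
  C[1][0] = min over k of (A[1][0] + B[0][0] = -4 + 5 = 1, A[1][1] + B[1][0] = 1 + 3 = 4) = 1 (attained at k = 0)
  C[1][1] = min over k of (A[1][0] + B[0][1] = -4 + -2 = -6, A[1][1] + B[1][1] = 1 + 3 = 4) = -6 (attained at k = 0)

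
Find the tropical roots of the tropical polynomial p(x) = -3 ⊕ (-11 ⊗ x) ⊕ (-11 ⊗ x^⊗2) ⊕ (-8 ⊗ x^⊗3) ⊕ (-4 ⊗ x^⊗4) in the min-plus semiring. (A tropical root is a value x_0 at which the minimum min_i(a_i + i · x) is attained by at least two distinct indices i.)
Roots: {-4, -3, 0, 8}

Each tropical root is a break point of the lower envelope of the lines y = a_i + i · x (there are 5 lines, with slopes 0, 1, ..., 4). Only the lines that attain the minimum somewhere contribute to roots; other lines are dominated. Here the surviving (envelope) indices are i = 4, i = 3, i = 2, i = 1, i = 0.
Intersections between consecutive envelope lines give the roots: for adjacent envelope indices i < j the intersection is x = (a_i − a_j) / (j − i). Reading off the sorted break points: {-4, -3, 0, 8}.
Verification: at each break x_0, at least two indices attain the minimum of min_i(a_i + i · x_0).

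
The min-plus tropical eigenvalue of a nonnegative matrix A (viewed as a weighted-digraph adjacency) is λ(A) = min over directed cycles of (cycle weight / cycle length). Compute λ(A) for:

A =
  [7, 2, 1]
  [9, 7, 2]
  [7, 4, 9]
λ(A) = 3

Enumerate directed cycles and compute their means (weight / length). Sample:
  cycle 0 → 0: weight = 7, length = 1, mean = 7/1 ≈ 7.000
  cycle 1 → 1: weight = 7, length = 1, mean = 7/1 ≈ 7.000
  cycle 2 → 2: weight = 9, length = 1, mean = 9/1 ≈ 9.000
  cycle 0 → 1 → 0: weight = 11, length = 2, mean = 11/2 ≈ 5.500
  cycle 0 → 2 → 0: weight = 8, length = 2, mean = 8/2 ≈ 4.000
  cycle 1 → 0 → 1: weight = 11, length = 2, mean = 11/2 ≈ 5.500
Minimum mean = 3.000, attained e.g. along the cycle 1 → 2 → 1 with weight 6 and length 2. So λ(A) = 6/2 = 3.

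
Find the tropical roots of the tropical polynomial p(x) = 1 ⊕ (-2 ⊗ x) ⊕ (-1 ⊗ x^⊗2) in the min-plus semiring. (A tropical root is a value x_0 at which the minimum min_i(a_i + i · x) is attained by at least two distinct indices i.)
Roots: {-1, 3}

Each tropical root is a break point of the lower envelope of the lines y = a_i + i · x (there are 3 lines, with slopes 0, 1, ..., 2). Only the lines that attain the minimum somewhere contribute to roots; other lines are dominated. Here the surviving (envelope) indices are i = 2, i = 1, i = 0.
Intersections between consecutive envelope lines give the roots: for adjacent envelope indices i < j the intersection is x = (a_i − a_j) / (j − i). Reading off the sorted break points: {-1, 3}.
Verification: at each break x_0, at least two indices attain the minimum of min_i(a_i + i · x_0).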